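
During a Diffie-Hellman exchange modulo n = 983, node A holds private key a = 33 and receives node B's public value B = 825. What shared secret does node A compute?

716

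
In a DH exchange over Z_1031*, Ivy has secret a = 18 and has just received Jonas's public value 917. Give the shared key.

729

Shared key K = 917^18 mod 1031.
917^1 ≡ 917 (mod 1031)
917^2 = (917^1)^2 ≡ 917^2 = 840889 ≡ 624 (mod 1031)
917^4 = (917^2)^2 ≡ 624^2 = 389376 ≡ 689 (mod 1031)
917^8 = (917^4)^2 ≡ 689^2 = 474721 ≡ 461 (mod 1031)
917^16 = (917^8)^2 ≡ 461^2 = 212521 ≡ 135 (mod 1031)
917^18 = 917^16 · 917^2 ≡ 135 · 624 ≡ 729 (mod 1031).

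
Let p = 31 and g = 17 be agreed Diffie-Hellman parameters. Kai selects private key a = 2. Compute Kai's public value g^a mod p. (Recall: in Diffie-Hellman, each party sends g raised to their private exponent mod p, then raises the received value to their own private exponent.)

10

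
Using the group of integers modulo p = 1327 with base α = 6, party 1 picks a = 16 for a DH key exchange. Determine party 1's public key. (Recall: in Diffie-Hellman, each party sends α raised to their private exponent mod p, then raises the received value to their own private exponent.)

Public value = 6^16 mod 1327.
6^1 ≡ 6 (mod 1327)
6^2 = (6^1)^2 ≡ 6^2 = 36 ≡ 36 (mod 1327)
6^4 = (6^2)^2 ≡ 36^2 = 1296 ≡ 1296 (mod 1327)
6^8 = (6^4)^2 ≡ 1296^2 = 1679616 ≡ 961 (mod 1327)
6^16 = (6^8)^2 ≡ 961^2 = 923521 ≡ 1256 (mod 1327)

1256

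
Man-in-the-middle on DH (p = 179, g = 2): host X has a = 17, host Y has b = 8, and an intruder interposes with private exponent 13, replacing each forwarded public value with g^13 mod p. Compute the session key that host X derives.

Host X receives an intruder's public value M = 2^13 mod 179 instead of the honest one.
2^1 ≡ 2 (mod 179)
2^2 = (2^1)^2 ≡ 2^2 = 4 ≡ 4 (mod 179)
2^4 = (2^2)^2 ≡ 4^2 = 16 ≡ 16 (mod 179)
2^8 = (2^4)^2 ≡ 16^2 = 256 ≡ 77 (mod 179)
2^13 = 2^8 · 2^4 · 2^1 ≡ 77 · 16 · 2 ≡ 137 (mod 179).
So M = 137. Host X computes K = M^17 mod 179.
137^1 ≡ 137 (mod 179)
137^2 = (137^1)^2 ≡ 137^2 = 18769 ≡ 153 (mod 179)
137^4 = (137^2)^2 ≡ 153^2 = 23409 ≡ 139 (mod 179)
137^8 = (137^4)^2 ≡ 139^2 = 19321 ≡ 168 (mod 179)
137^16 = (137^8)^2 ≡ 168^2 = 28224 ≡ 121 (mod 179)
137^17 = 137^16 · 137^1 ≡ 121 · 137 ≡ 109 (mod 179).

109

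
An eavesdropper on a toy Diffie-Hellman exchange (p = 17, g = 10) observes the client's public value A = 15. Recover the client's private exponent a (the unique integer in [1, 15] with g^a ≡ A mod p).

2

Try successive powers of 10 modulo 17:
10^1 ≡ 10
10^2 ≡ 15
Found: a = 2.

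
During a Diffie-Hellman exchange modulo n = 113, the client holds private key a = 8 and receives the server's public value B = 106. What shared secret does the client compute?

Shared key K = 106^8 mod 113.
106^1 ≡ 106 (mod 113)
106^2 = (106^1)^2 ≡ 106^2 = 11236 ≡ 49 (mod 113)
106^4 = (106^2)^2 ≡ 49^2 = 2401 ≡ 28 (mod 113)
106^8 = (106^4)^2 ≡ 28^2 = 784 ≡ 106 (mod 113)

106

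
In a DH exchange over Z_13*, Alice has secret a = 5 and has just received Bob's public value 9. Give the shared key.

3

Shared key K = 9^5 mod 13.
9^1 ≡ 9 (mod 13)
9^2 = (9^1)^2 ≡ 9^2 = 81 ≡ 3 (mod 13)
9^4 = (9^2)^2 ≡ 3^2 = 9 ≡ 9 (mod 13)
9^5 = 9^4 · 9^1 ≡ 9 · 9 ≡ 3 (mod 13).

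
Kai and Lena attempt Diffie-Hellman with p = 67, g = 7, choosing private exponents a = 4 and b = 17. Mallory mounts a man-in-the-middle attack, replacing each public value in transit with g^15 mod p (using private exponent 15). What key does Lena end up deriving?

53

Lena receives Mallory's public value M = 7^15 mod 67 instead of the honest one.
7^1 ≡ 7 (mod 67)
7^2 = (7^1)^2 ≡ 7^2 = 49 ≡ 49 (mod 67)
7^4 = (7^2)^2 ≡ 49^2 = 2401 ≡ 56 (mod 67)
7^8 = (7^4)^2 ≡ 56^2 = 3136 ≡ 54 (mod 67)
7^15 = 7^8 · 7^4 · 7^2 · 7^1 ≡ 54 · 56 · 49 · 7 ≡ 5 (mod 67).
So M = 5. Lena computes K = M^17 mod 67.
5^1 ≡ 5 (mod 67)
5^2 = (5^1)^2 ≡ 5^2 = 25 ≡ 25 (mod 67)
5^4 = (5^2)^2 ≡ 25^2 = 625 ≡ 22 (mod 67)
5^8 = (5^4)^2 ≡ 22^2 = 484 ≡ 15 (mod 67)
5^16 = (5^8)^2 ≡ 15^2 = 225 ≡ 24 (mod 67)
5^17 = 5^16 · 5^1 ≡ 24 · 5 ≡ 53 (mod 67).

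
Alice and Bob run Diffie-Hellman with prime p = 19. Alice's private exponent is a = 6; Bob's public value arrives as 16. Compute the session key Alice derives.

7

Shared key K = 16^6 mod 19.
16^1 ≡ 16 (mod 19)
16^2 = (16^1)^2 ≡ 16^2 = 256 ≡ 9 (mod 19)
16^4 = (16^2)^2 ≡ 9^2 = 81 ≡ 5 (mod 19)
16^6 = 16^4 · 16^2 ≡ 5 · 9 ≡ 7 (mod 19).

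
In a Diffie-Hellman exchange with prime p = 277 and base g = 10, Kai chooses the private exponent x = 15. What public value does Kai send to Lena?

27

Public value = 10^15 (mod 277).
10^1 ≡ 10 (mod 277)
10^2 = (10^1)^2 ≡ 10^2 = 100 ≡ 100 (mod 277)
10^4 = (10^2)^2 ≡ 100^2 = 10000 ≡ 28 (mod 277)
10^8 = (10^4)^2 ≡ 28^2 = 784 ≡ 230 (mod 277)
10^15 = 10^8 · 10^4 · 10^2 · 10^1 ≡ 230 · 28 · 100 · 10 ≡ 27 (mod 277).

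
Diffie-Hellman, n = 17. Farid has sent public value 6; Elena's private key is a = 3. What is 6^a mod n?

12

Shared key K = 6^3 mod 17.
6^1 ≡ 6 (mod 17)
6^2 = (6^1)^2 ≡ 6^2 = 36 ≡ 2 (mod 17)
6^3 = 6^2 · 6^1 ≡ 2 · 6 ≡ 12 (mod 17).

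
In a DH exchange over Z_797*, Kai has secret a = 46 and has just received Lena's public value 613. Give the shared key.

Shared key K = 613^46 mod 797.
613^1 ≡ 613 (mod 797)
613^2 = (613^1)^2 ≡ 613^2 = 375769 ≡ 382 (mod 797)
613^4 = (613^2)^2 ≡ 382^2 = 145924 ≡ 73 (mod 797)
613^8 = (613^4)^2 ≡ 73^2 = 5329 ≡ 547 (mod 797)
613^16 = (613^8)^2 ≡ 547^2 = 299209 ≡ 334 (mod 797)
613^32 = (613^16)^2 ≡ 334^2 = 111556 ≡ 773 (mod 797)
613^46 = 613^32 · 613^8 · 613^4 · 613^2 ≡ 773 · 547 · 73 · 382 ≡ 196 (mod 797).

196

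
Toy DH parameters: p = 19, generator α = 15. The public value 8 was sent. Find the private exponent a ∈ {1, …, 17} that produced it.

15

Try successive powers of 15 modulo 19:
15^1 ≡ 15
15^2 ≡ 16
15^3 ≡ 12
15^4 ≡ 9
15^5 ≡ 2
15^6 ≡ 11
15^7 ≡ 13
15^8 ≡ 5
15^9 ≡ 18
15^10 ≡ 4
15^11 ≡ 3
15^12 ≡ 7
15^13 ≡ 10
15^14 ≡ 17
15^15 ≡ 8
Found: a = 15.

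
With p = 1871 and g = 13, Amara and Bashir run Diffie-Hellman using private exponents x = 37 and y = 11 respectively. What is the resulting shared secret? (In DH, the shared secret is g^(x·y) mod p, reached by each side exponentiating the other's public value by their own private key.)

1415

Amara sends A = g^x mod p = 13^37 mod 1871.
13^1 ≡ 13 (mod 1871)
13^2 = (13^1)^2 ≡ 13^2 = 169 ≡ 169 (mod 1871)
13^4 = (13^2)^2 ≡ 169^2 = 28561 ≡ 496 (mod 1871)
13^8 = (13^4)^2 ≡ 496^2 = 246016 ≡ 915 (mod 1871)
13^16 = (13^8)^2 ≡ 915^2 = 837225 ≡ 888 (mod 1871)
13^32 = (13^16)^2 ≡ 888^2 = 788544 ≡ 853 (mod 1871)
13^37 = 13^32 · 13^4 · 13^1 ≡ 853 · 496 · 13 ≡ 1275 (mod 1871).
So A = 1275. Bashir then computes K = A^y mod p = 1275^11 mod 1871.
1275^1 ≡ 1275 (mod 1871)
1275^2 = (1275^1)^2 ≡ 1275^2 = 1625625 ≡ 1597 (mod 1871)
1275^4 = (1275^2)^2 ≡ 1597^2 = 2550409 ≡ 236 (mod 1871)
1275^8 = (1275^4)^2 ≡ 236^2 = 55696 ≡ 1437 (mod 1871)
1275^11 = 1275^8 · 1275^2 · 1275^1 ≡ 1437 · 1597 · 1275 ≡ 1415 (mod 1871).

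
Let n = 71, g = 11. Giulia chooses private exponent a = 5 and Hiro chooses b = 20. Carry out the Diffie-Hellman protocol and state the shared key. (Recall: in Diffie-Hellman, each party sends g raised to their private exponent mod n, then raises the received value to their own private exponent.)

37

Hiro sends B = g^b mod n = 11^20 mod 71.
11^1 ≡ 11 (mod 71)
11^2 = (11^1)^2 ≡ 11^2 = 121 ≡ 50 (mod 71)
11^4 = (11^2)^2 ≡ 50^2 = 2500 ≡ 15 (mod 71)
11^8 = (11^4)^2 ≡ 15^2 = 225 ≡ 12 (mod 71)
11^16 = (11^8)^2 ≡ 12^2 = 144 ≡ 2 (mod 71)
11^20 = 11^16 · 11^4 ≡ 2 · 15 ≡ 30 (mod 71).
So B = 30. Giulia then computes K = B^a mod n = 30^5 mod 71.
30^1 ≡ 30 (mod 71)
30^2 = (30^1)^2 ≡ 30^2 = 900 ≡ 48 (mod 71)
30^4 = (30^2)^2 ≡ 48^2 = 2304 ≡ 32 (mod 71)
30^5 = 30^4 · 30^1 ≡ 32 · 30 ≡ 37 (mod 71).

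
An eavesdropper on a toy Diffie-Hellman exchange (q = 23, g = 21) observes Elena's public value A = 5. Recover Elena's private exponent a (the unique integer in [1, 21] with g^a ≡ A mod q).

17

Try successive powers of 21 modulo 23:
21^1 ≡ 21
21^2 ≡ 4
21^3 ≡ 15
21^4 ≡ 16
21^5 ≡ 14
21^6 ≡ 18
21^7 ≡ 10
21^8 ≡ 3
21^9 ≡ 17
21^10 ≡ 12
21^11 ≡ 22
21^12 ≡ 2
21^13 ≡ 19
21^14 ≡ 8
21^15 ≡ 7
21^16 ≡ 9
21^17 ≡ 5
Found: a = 17.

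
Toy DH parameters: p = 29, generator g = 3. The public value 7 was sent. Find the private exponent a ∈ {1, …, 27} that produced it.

Try successive powers of 3 modulo 29:
3^1 ≡ 3
3^2 ≡ 9
3^3 ≡ 27
3^4 ≡ 23
3^5 ≡ 11
3^6 ≡ 4
3^7 ≡ 12
3^8 ≡ 7
Found: a = 8.

8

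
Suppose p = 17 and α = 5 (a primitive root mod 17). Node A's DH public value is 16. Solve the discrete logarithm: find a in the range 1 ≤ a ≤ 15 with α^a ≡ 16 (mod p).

8

Try successive powers of 5 modulo 17:
5^1 ≡ 5
5^2 ≡ 8
5^3 ≡ 6
5^4 ≡ 13
5^5 ≡ 14
5^6 ≡ 2
5^7 ≡ 10
5^8 ≡ 16
Found: a = 8.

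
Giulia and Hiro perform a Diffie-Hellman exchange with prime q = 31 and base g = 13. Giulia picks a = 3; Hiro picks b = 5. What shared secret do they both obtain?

Hiro sends B = g^b mod q = 13^5 mod 31.
13^1 ≡ 13 (mod 31)
13^2 = (13^1)^2 ≡ 13^2 = 169 ≡ 14 (mod 31)
13^4 = (13^2)^2 ≡ 14^2 = 196 ≡ 10 (mod 31)
13^5 = 13^4 · 13^1 ≡ 10 · 13 ≡ 6 (mod 31).
So B = 6. Giulia then computes K = B^a mod q = 6^3 mod 31.
6^1 ≡ 6 (mod 31)
6^2 = (6^1)^2 ≡ 6^2 = 36 ≡ 5 (mod 31)
6^3 = 6^2 · 6^1 ≡ 5 · 6 ≡ 30 (mod 31).

30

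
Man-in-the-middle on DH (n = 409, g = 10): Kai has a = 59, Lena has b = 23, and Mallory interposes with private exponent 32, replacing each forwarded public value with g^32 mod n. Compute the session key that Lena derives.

96

Lena receives Mallory's public value M = 10^32 mod 409 instead of the honest one.
10^1 ≡ 10 (mod 409)
10^2 = (10^1)^2 ≡ 10^2 = 100 ≡ 100 (mod 409)
10^4 = (10^2)^2 ≡ 100^2 = 10000 ≡ 184 (mod 409)
10^8 = (10^4)^2 ≡ 184^2 = 33856 ≡ 318 (mod 409)
10^16 = (10^8)^2 ≡ 318^2 = 101124 ≡ 101 (mod 409)
10^32 = (10^16)^2 ≡ 101^2 = 10201 ≡ 385 (mod 409)
So M = 385. Lena computes K = M^23 mod 409.
385^1 ≡ 385 (mod 409)
385^2 = (385^1)^2 ≡ 385^2 = 148225 ≡ 167 (mod 409)
385^4 = (385^2)^2 ≡ 167^2 = 27889 ≡ 77 (mod 409)
385^8 = (385^4)^2 ≡ 77^2 = 5929 ≡ 203 (mod 409)
385^16 = (385^8)^2 ≡ 203^2 = 41209 ≡ 309 (mod 409)
385^23 = 385^16 · 385^4 · 385^2 · 385^1 ≡ 309 · 77 · 167 · 385 ≡ 96 (mod 409).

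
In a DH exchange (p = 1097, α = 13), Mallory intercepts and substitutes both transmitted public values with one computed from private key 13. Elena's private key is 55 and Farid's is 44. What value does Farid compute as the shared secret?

Farid receives Mallory's public value M = 13^13 mod 1097 instead of the honest one.
13^1 ≡ 13 (mod 1097)
13^2 = (13^1)^2 ≡ 13^2 = 169 ≡ 169 (mod 1097)
13^4 = (13^2)^2 ≡ 169^2 = 28561 ≡ 39 (mod 1097)
13^8 = (13^4)^2 ≡ 39^2 = 1521 ≡ 424 (mod 1097)
13^13 = 13^8 · 13^4 · 13^1 ≡ 424 · 39 · 13 ≡ 1053 (mod 1097).
So M = 1053. Farid computes K = M^44 mod 1097.
1053^1 ≡ 1053 (mod 1097)
1053^2 = (1053^1)^2 ≡ 1053^2 = 1108809 ≡ 839 (mod 1097)
1053^4 = (1053^2)^2 ≡ 839^2 = 703921 ≡ 744 (mod 1097)
1053^8 = (1053^4)^2 ≡ 744^2 = 553536 ≡ 648 (mod 1097)
1053^16 = (1053^8)^2 ≡ 648^2 = 419904 ≡ 850 (mod 1097)
1053^32 = (1053^16)^2 ≡ 850^2 = 722500 ≡ 674 (mod 1097)
1053^44 = 1053^32 · 1053^8 · 1053^4 ≡ 674 · 648 · 744 ≡ 21 (mod 1097).

21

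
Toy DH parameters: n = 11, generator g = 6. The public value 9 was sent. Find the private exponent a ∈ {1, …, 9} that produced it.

4

Try successive powers of 6 modulo 11:
6^1 ≡ 6
6^2 ≡ 3
6^3 ≡ 7
6^4 ≡ 9
Found: a = 4.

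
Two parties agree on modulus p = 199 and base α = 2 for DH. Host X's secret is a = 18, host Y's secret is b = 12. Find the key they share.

61

Host Y sends B = α^b mod p = 2^12 mod 199.
2^1 ≡ 2 (mod 199)
2^2 = (2^1)^2 ≡ 2^2 = 4 ≡ 4 (mod 199)
2^4 = (2^2)^2 ≡ 4^2 = 16 ≡ 16 (mod 199)
2^8 = (2^4)^2 ≡ 16^2 = 256 ≡ 57 (mod 199)
2^12 = 2^8 · 2^4 ≡ 57 · 16 ≡ 116 (mod 199).
So B = 116. Host X then computes K = B^a mod p = 116^18 mod 199.
116^1 ≡ 116 (mod 199)
116^2 = (116^1)^2 ≡ 116^2 = 13456 ≡ 123 (mod 199)
116^4 = (116^2)^2 ≡ 123^2 = 15129 ≡ 5 (mod 199)
116^8 = (116^4)^2 ≡ 5^2 = 25 ≡ 25 (mod 199)
116^16 = (116^8)^2 ≡ 25^2 = 625 ≡ 28 (mod 199)
116^18 = 116^16 · 116^2 ≡ 28 · 123 ≡ 61 (mod 199).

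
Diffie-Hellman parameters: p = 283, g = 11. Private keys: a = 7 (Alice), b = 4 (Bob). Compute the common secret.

Alice sends A = g^a mod p = 11^7 mod 283.
11^1 ≡ 11 (mod 283)
11^2 = (11^1)^2 ≡ 11^2 = 121 ≡ 121 (mod 283)
11^4 = (11^2)^2 ≡ 121^2 = 14641 ≡ 208 (mod 283)
11^7 = 11^4 · 11^2 · 11^1 ≡ 208 · 121 · 11 ≡ 74 (mod 283).
So A = 74. Bob then computes K = A^b mod p = 74^4 mod 283.
74^1 ≡ 74 (mod 283)
74^2 = (74^1)^2 ≡ 74^2 = 5476 ≡ 99 (mod 283)
74^4 = (74^2)^2 ≡ 99^2 = 9801 ≡ 179 (mod 283)

179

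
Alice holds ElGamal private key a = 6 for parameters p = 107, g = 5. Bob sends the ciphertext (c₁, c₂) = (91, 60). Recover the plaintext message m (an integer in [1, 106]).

Shared mask s = c₁^a mod p = 91^6 mod 107.
91^1 ≡ 91 (mod 107)
91^2 = (91^1)^2 ≡ 91^2 = 8281 ≡ 42 (mod 107)
91^4 = (91^2)^2 ≡ 42^2 = 1764 ≡ 52 (mod 107)
91^6 = 91^4 · 91^2 ≡ 52 · 42 ≡ 44 (mod 107).
So s = 44; s⁻¹ ≡ 90 (mod 107).
m = c₂ · s⁻¹ mod 107 = 60 · 90 mod 107 = 50.

50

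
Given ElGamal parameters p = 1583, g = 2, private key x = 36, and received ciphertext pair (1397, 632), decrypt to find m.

Shared mask s = c₁^x mod p = 1397^36 mod 1583.
1397^1 ≡ 1397 (mod 1583)
1397^2 = (1397^1)^2 ≡ 1397^2 = 1951609 ≡ 1353 (mod 1583)
1397^4 = (1397^2)^2 ≡ 1353^2 = 1830609 ≡ 661 (mod 1583)
1397^8 = (1397^4)^2 ≡ 661^2 = 436921 ≡ 13 (mod 1583)
1397^16 = (1397^8)^2 ≡ 13^2 = 169 ≡ 169 (mod 1583)
1397^32 = (1397^16)^2 ≡ 169^2 = 28561 ≡ 67 (mod 1583)
1397^36 = 1397^32 · 1397^4 ≡ 67 · 661 ≡ 1546 (mod 1583).
So s = 1546; s⁻¹ ≡ 984 (mod 1583).
m = c₂ · s⁻¹ mod 1583 = 632 · 984 mod 1583 = 1352.

1352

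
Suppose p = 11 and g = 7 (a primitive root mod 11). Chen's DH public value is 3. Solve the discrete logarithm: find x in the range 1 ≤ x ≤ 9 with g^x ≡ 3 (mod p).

Try successive powers of 7 modulo 11:
7^1 ≡ 7
7^2 ≡ 5
7^3 ≡ 2
7^4 ≡ 3
Found: x = 4.

4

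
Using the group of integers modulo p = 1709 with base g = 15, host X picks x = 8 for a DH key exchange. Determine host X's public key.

738

Public value = 15^8 mod 1709.
15^1 ≡ 15 (mod 1709)
15^2 = (15^1)^2 ≡ 15^2 = 225 ≡ 225 (mod 1709)
15^4 = (15^2)^2 ≡ 225^2 = 50625 ≡ 1064 (mod 1709)
15^8 = (15^4)^2 ≡ 1064^2 = 1132096 ≡ 738 (mod 1709)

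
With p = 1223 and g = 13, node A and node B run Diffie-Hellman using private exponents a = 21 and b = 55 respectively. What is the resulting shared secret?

Node B sends B = g^b mod p = 13^55 mod 1223.
13^1 ≡ 13 (mod 1223)
13^2 = (13^1)^2 ≡ 13^2 = 169 ≡ 169 (mod 1223)
13^4 = (13^2)^2 ≡ 169^2 = 28561 ≡ 432 (mod 1223)
13^8 = (13^4)^2 ≡ 432^2 = 186624 ≡ 728 (mod 1223)
13^16 = (13^8)^2 ≡ 728^2 = 529984 ≡ 425 (mod 1223)
13^32 = (13^16)^2 ≡ 425^2 = 180625 ≡ 844 (mod 1223)
13^55 = 13^32 · 13^16 · 13^4 · 13^2 · 13^1 ≡ 844 · 425 · 432 · 169 · 13 ≡ 648 (mod 1223).
So B = 648. Node A then computes K = B^a mod p = 648^21 mod 1223.
648^1 ≡ 648 (mod 1223)
648^2 = (648^1)^2 ≡ 648^2 = 419904 ≡ 415 (mod 1223)
648^4 = (648^2)^2 ≡ 415^2 = 172225 ≡ 1005 (mod 1223)
648^8 = (648^4)^2 ≡ 1005^2 = 1010025 ≡ 1050 (mod 1223)
648^16 = (648^8)^2 ≡ 1050^2 = 1102500 ≡ 577 (mod 1223)
648^21 = 648^16 · 648^4 · 648^1 ≡ 577 · 1005 · 648 ≡ 1176 (mod 1223).

1176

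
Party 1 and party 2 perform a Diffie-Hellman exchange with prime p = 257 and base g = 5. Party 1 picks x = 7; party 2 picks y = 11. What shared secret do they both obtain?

183

Party 2 sends B = g^y mod p = 5^11 mod 257.
5^1 ≡ 5 (mod 257)
5^2 = (5^1)^2 ≡ 5^2 = 25 ≡ 25 (mod 257)
5^4 = (5^2)^2 ≡ 25^2 = 625 ≡ 111 (mod 257)
5^8 = (5^4)^2 ≡ 111^2 = 12321 ≡ 242 (mod 257)
5^11 = 5^8 · 5^2 · 5^1 ≡ 242 · 25 · 5 ≡ 181 (mod 257).
So B = 181. Party 1 then computes K = B^x mod p = 181^7 mod 257.
181^1 ≡ 181 (mod 257)
181^2 = (181^1)^2 ≡ 181^2 = 32761 ≡ 122 (mod 257)
181^4 = (181^2)^2 ≡ 122^2 = 14884 ≡ 235 (mod 257)
181^7 = 181^4 · 181^2 · 181^1 ≡ 235 · 122 · 181 ≡ 183 (mod 257).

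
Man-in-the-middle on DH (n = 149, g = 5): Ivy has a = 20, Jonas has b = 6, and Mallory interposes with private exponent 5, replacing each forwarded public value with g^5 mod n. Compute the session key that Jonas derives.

Jonas receives Mallory's public value M = 5^5 mod 149 instead of the honest one.
5^1 ≡ 5 (mod 149)
5^2 = (5^1)^2 ≡ 5^2 = 25 ≡ 25 (mod 149)
5^4 = (5^2)^2 ≡ 25^2 = 625 ≡ 29 (mod 149)
5^5 = 5^4 · 5^1 ≡ 29 · 5 ≡ 145 (mod 149).
So M = 145. Jonas computes K = M^6 mod 149.
145^1 ≡ 145 (mod 149)
145^2 = (145^1)^2 ≡ 145^2 = 21025 ≡ 16 (mod 149)
145^4 = (145^2)^2 ≡ 16^2 = 256 ≡ 107 (mod 149)
145^6 = 145^4 · 145^2 ≡ 107 · 16 ≡ 73 (mod 149).

73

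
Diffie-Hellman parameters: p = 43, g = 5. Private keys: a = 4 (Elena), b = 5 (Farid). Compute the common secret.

17

Elena sends A = g^a mod p = 5^4 mod 43.
5^1 ≡ 5 (mod 43)
5^2 = (5^1)^2 ≡ 5^2 = 25 ≡ 25 (mod 43)
5^4 = (5^2)^2 ≡ 25^2 = 625 ≡ 23 (mod 43)
So A = 23. Farid then computes K = A^b mod p = 23^5 mod 43.
23^1 ≡ 23 (mod 43)
23^2 = (23^1)^2 ≡ 23^2 = 529 ≡ 13 (mod 43)
23^4 = (23^2)^2 ≡ 13^2 = 169 ≡ 40 (mod 43)
23^5 = 23^4 · 23^1 ≡ 40 · 23 ≡ 17 (mod 43).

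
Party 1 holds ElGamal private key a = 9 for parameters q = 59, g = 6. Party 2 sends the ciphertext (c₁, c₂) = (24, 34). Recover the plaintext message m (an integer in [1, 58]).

29

Shared mask s = c₁^a mod q = 24^9 mod 59.
24^1 ≡ 24 (mod 59)
24^2 = (24^1)^2 ≡ 24^2 = 576 ≡ 45 (mod 59)
24^4 = (24^2)^2 ≡ 45^2 = 2025 ≡ 19 (mod 59)
24^8 = (24^4)^2 ≡ 19^2 = 361 ≡ 7 (mod 59)
24^9 = 24^8 · 24^1 ≡ 7 · 24 ≡ 50 (mod 59).
So s = 50; s⁻¹ ≡ 13 (mod 59).
m = c₂ · s⁻¹ mod 59 = 34 · 13 mod 59 = 29.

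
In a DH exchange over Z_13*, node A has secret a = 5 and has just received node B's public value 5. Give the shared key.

Shared key K = 5^5 mod 13.
5^1 ≡ 5 (mod 13)
5^2 = (5^1)^2 ≡ 5^2 = 25 ≡ 12 (mod 13)
5^4 = (5^2)^2 ≡ 12^2 = 144 ≡ 1 (mod 13)
5^5 = 5^4 · 5^1 ≡ 1 · 5 ≡ 5 (mod 13).

5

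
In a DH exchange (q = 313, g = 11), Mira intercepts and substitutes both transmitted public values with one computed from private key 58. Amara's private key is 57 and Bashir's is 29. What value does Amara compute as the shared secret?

44

Amara receives Mira's public value M = 11^58 mod 313 instead of the honest one.
11^1 ≡ 11 (mod 313)
11^2 = (11^1)^2 ≡ 11^2 = 121 ≡ 121 (mod 313)
11^4 = (11^2)^2 ≡ 121^2 = 14641 ≡ 243 (mod 313)
11^8 = (11^4)^2 ≡ 243^2 = 59049 ≡ 205 (mod 313)
11^16 = (11^8)^2 ≡ 205^2 = 42025 ≡ 83 (mod 313)
11^32 = (11^16)^2 ≡ 83^2 = 6889 ≡ 3 (mod 313)
11^58 = 11^32 · 11^16 · 11^8 · 11^2 ≡ 3 · 83 · 205 · 121 ≡ 16 (mod 313).
So M = 16. Amara computes K = M^57 mod 313.
16^1 ≡ 16 (mod 313)
16^2 = (16^1)^2 ≡ 16^2 = 256 ≡ 256 (mod 313)
16^4 = (16^2)^2 ≡ 256^2 = 65536 ≡ 119 (mod 313)
16^8 = (16^4)^2 ≡ 119^2 = 14161 ≡ 76 (mod 313)
16^16 = (16^8)^2 ≡ 76^2 = 5776 ≡ 142 (mod 313)
16^32 = (16^16)^2 ≡ 142^2 = 20164 ≡ 132 (mod 313)
16^57 = 16^32 · 16^16 · 16^8 · 16^1 ≡ 132 · 142 · 76 · 16 ≡ 44 (mod 313).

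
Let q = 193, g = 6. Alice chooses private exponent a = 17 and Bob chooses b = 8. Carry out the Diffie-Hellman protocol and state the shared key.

Bob sends B = g^b mod q = 6^8 mod 193.
6^1 ≡ 6 (mod 193)
6^2 = (6^1)^2 ≡ 6^2 = 36 ≡ 36 (mod 193)
6^4 = (6^2)^2 ≡ 36^2 = 1296 ≡ 138 (mod 193)
6^8 = (6^4)^2 ≡ 138^2 = 19044 ≡ 130 (mod 193)
So B = 130. Alice then computes K = B^a mod q = 130^17 mod 193.
130^1 ≡ 130 (mod 193)
130^2 = (130^1)^2 ≡ 130^2 = 16900 ≡ 109 (mod 193)
130^4 = (130^2)^2 ≡ 109^2 = 11881 ≡ 108 (mod 193)
130^8 = (130^4)^2 ≡ 108^2 = 11664 ≡ 84 (mod 193)
130^16 = (130^8)^2 ≡ 84^2 = 7056 ≡ 108 (mod 193)
130^17 = 130^16 · 130^1 ≡ 108 · 130 ≡ 144 (mod 193).

144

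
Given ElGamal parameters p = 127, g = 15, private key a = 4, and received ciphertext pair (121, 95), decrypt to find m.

116

Shared mask s = c₁^a mod p = 121^4 mod 127.
121^1 ≡ 121 (mod 127)
121^2 = (121^1)^2 ≡ 121^2 = 14641 ≡ 36 (mod 127)
121^4 = (121^2)^2 ≡ 36^2 = 1296 ≡ 26 (mod 127)
So s = 26; s⁻¹ ≡ 44 (mod 127).
m = c₂ · s⁻¹ mod 127 = 95 · 44 mod 127 = 116.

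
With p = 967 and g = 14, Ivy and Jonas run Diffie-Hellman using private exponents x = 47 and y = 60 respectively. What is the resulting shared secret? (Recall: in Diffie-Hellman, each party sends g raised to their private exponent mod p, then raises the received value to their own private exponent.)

Jonas sends B = g^y mod p = 14^60 mod 967.
14^1 ≡ 14 (mod 967)
14^2 = (14^1)^2 ≡ 14^2 = 196 ≡ 196 (mod 967)
14^4 = (14^2)^2 ≡ 196^2 = 38416 ≡ 703 (mod 967)
14^8 = (14^4)^2 ≡ 703^2 = 494209 ≡ 72 (mod 967)
14^16 = (14^8)^2 ≡ 72^2 = 5184 ≡ 349 (mod 967)
14^32 = (14^16)^2 ≡ 349^2 = 121801 ≡ 926 (mod 967)
14^60 = 14^32 · 14^16 · 14^8 · 14^4 ≡ 926 · 349 · 72 · 703 ≡ 283 (mod 967).
So B = 283. Ivy then computes K = B^x mod p = 283^47 mod 967.
283^1 ≡ 283 (mod 967)
283^2 = (283^1)^2 ≡ 283^2 = 80089 ≡ 795 (mod 967)
283^4 = (283^2)^2 ≡ 795^2 = 632025 ≡ 574 (mod 967)
283^8 = (283^4)^2 ≡ 574^2 = 329476 ≡ 696 (mod 967)
283^16 = (283^8)^2 ≡ 696^2 = 484416 ≡ 916 (mod 967)
283^32 = (283^16)^2 ≡ 916^2 = 839056 ≡ 667 (mod 967)
283^47 = 283^32 · 283^8 · 283^4 · 283^2 · 283^1 ≡ 667 · 696 · 574 · 795 · 283 ≡ 283 (mod 967).

283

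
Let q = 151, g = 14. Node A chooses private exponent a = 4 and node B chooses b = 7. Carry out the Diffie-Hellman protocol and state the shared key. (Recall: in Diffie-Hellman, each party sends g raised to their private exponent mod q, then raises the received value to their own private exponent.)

Node B sends B = g^b mod q = 14^7 mod 151.
14^1 ≡ 14 (mod 151)
14^2 = (14^1)^2 ≡ 14^2 = 196 ≡ 45 (mod 151)
14^4 = (14^2)^2 ≡ 45^2 = 2025 ≡ 62 (mod 151)
14^7 = 14^4 · 14^2 · 14^1 ≡ 62 · 45 · 14 ≡ 102 (mod 151).
So B = 102. Node A then computes K = B^a mod q = 102^4 mod 151.
102^1 ≡ 102 (mod 151)
102^2 = (102^1)^2 ≡ 102^2 = 10404 ≡ 136 (mod 151)
102^4 = (102^2)^2 ≡ 136^2 = 18496 ≡ 74 (mod 151)

74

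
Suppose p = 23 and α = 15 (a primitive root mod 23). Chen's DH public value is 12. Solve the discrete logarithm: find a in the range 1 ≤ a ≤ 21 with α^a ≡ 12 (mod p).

Try successive powers of 15 modulo 23:
15^1 ≡ 15
15^2 ≡ 18
15^3 ≡ 17
15^4 ≡ 2
15^5 ≡ 7
15^6 ≡ 13
15^7 ≡ 11
15^8 ≡ 4
15^9 ≡ 14
15^10 ≡ 3
15^11 ≡ 22
15^12 ≡ 8
15^13 ≡ 5
15^14 ≡ 6
15^15 ≡ 21
15^16 ≡ 16
15^17 ≡ 10
15^18 ≡ 12
Found: a = 18.

18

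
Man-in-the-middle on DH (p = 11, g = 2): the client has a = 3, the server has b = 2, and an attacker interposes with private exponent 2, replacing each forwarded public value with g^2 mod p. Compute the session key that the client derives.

9

The client receives an attacker's public value M = 2^2 mod 11 instead of the honest one.
2^1 ≡ 2 (mod 11)
2^2 = (2^1)^2 ≡ 2^2 = 4 ≡ 4 (mod 11)
So M = 4. The client computes K = M^3 mod 11.
4^1 ≡ 4 (mod 11)
4^2 = (4^1)^2 ≡ 4^2 = 16 ≡ 5 (mod 11)
4^3 = 4^2 · 4^1 ≡ 5 · 4 ≡ 9 (mod 11).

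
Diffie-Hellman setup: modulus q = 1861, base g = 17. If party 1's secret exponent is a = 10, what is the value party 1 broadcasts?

1813

Public value = 17^10 (mod 1861).
17^1 ≡ 17 (mod 1861)
17^2 = (17^1)^2 ≡ 17^2 = 289 ≡ 289 (mod 1861)
17^4 = (17^2)^2 ≡ 289^2 = 83521 ≡ 1637 (mod 1861)
17^8 = (17^4)^2 ≡ 1637^2 = 2679769 ≡ 1790 (mod 1861)
17^10 = 17^8 · 17^2 ≡ 1790 · 289 ≡ 1813 (mod 1861).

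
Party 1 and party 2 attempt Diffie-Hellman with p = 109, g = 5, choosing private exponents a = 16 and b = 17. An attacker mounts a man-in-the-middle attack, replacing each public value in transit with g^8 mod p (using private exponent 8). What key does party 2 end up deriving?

Party 2 receives an attacker's public value M = 5^8 mod 109 instead of the honest one.
5^1 ≡ 5 (mod 109)
5^2 = (5^1)^2 ≡ 5^2 = 25 ≡ 25 (mod 109)
5^4 = (5^2)^2 ≡ 25^2 = 625 ≡ 80 (mod 109)
5^8 = (5^4)^2 ≡ 80^2 = 6400 ≡ 78 (mod 109)
So M = 78. Party 2 computes K = M^17 mod 109.
78^1 ≡ 78 (mod 109)
78^2 = (78^1)^2 ≡ 78^2 = 6084 ≡ 89 (mod 109)
78^4 = (78^2)^2 ≡ 89^2 = 7921 ≡ 73 (mod 109)
78^8 = (78^4)^2 ≡ 73^2 = 5329 ≡ 97 (mod 109)
78^16 = (78^8)^2 ≡ 97^2 = 9409 ≡ 35 (mod 109)
78^17 = 78^16 · 78^1 ≡ 35 · 78 ≡ 5 (mod 109).

5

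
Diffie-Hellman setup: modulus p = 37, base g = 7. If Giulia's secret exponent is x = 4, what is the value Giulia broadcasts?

Public value = 7^{4} \pmod{37}.
7^1 ≡ 7 (mod 37)
7^2 = (7^1)^2 ≡ 7^2 = 49 ≡ 12 (mod 37)
7^4 = (7^2)^2 ≡ 12^2 = 144 ≡ 33 (mod 37)

33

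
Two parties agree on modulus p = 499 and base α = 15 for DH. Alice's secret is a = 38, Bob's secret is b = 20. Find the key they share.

Bob sends B = α^b mod p = 15^20 mod 499.
15^1 ≡ 15 (mod 499)
15^2 = (15^1)^2 ≡ 15^2 = 225 ≡ 225 (mod 499)
15^4 = (15^2)^2 ≡ 225^2 = 50625 ≡ 226 (mod 499)
15^8 = (15^4)^2 ≡ 226^2 = 51076 ≡ 178 (mod 499)
15^16 = (15^8)^2 ≡ 178^2 = 31684 ≡ 247 (mod 499)
15^20 = 15^16 · 15^4 ≡ 247 · 226 ≡ 433 (mod 499).
So B = 433. Alice then computes K = B^a mod p = 433^38 mod 499.
433^1 ≡ 433 (mod 499)
433^2 = (433^1)^2 ≡ 433^2 = 187489 ≡ 364 (mod 499)
433^4 = (433^2)^2 ≡ 364^2 = 132496 ≡ 261 (mod 499)
433^8 = (433^4)^2 ≡ 261^2 = 68121 ≡ 257 (mod 499)
433^16 = (433^8)^2 ≡ 257^2 = 66049 ≡ 181 (mod 499)
433^32 = (433^16)^2 ≡ 181^2 = 32761 ≡ 326 (mod 499)
433^38 = 433^32 · 433^4 · 433^2 ≡ 326 · 261 · 364 ≡ 370 (mod 499).

370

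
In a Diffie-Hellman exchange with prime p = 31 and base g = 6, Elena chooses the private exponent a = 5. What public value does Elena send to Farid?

26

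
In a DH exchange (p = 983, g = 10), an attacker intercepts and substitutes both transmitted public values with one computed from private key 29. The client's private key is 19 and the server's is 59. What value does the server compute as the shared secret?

418

The server receives an attacker's public value M = 10^29 mod 983 instead of the honest one.
10^1 ≡ 10 (mod 983)
10^2 = (10^1)^2 ≡ 10^2 = 100 ≡ 100 (mod 983)
10^4 = (10^2)^2 ≡ 100^2 = 10000 ≡ 170 (mod 983)
10^8 = (10^4)^2 ≡ 170^2 = 28900 ≡ 393 (mod 983)
10^16 = (10^8)^2 ≡ 393^2 = 154449 ≡ 118 (mod 983)
10^29 = 10^16 · 10^8 · 10^4 · 10^1 ≡ 118 · 393 · 170 · 10 ≡ 183 (mod 983).
So M = 183. The server computes K = M^59 mod 983.
183^1 ≡ 183 (mod 983)
183^2 = (183^1)^2 ≡ 183^2 = 33489 ≡ 67 (mod 983)
183^4 = (183^2)^2 ≡ 67^2 = 4489 ≡ 557 (mod 983)
183^8 = (183^4)^2 ≡ 557^2 = 310249 ≡ 604 (mod 983)
183^16 = (183^8)^2 ≡ 604^2 = 364816 ≡ 123 (mod 983)
183^32 = (183^16)^2 ≡ 123^2 = 15129 ≡ 384 (mod 983)
183^59 = 183^32 · 183^16 · 183^8 · 183^2 · 183^1 ≡ 384 · 123 · 604 · 67 · 183 ≡ 418 (mod 983).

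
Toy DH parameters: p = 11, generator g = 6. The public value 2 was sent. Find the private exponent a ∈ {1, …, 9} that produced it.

Try successive powers of 6 modulo 11:
6^1 ≡ 6
6^2 ≡ 3
6^3 ≡ 7
6^4 ≡ 9
6^5 ≡ 10
6^6 ≡ 5
6^7 ≡ 8
6^8 ≡ 4
6^9 ≡ 2
Found: a = 9.

9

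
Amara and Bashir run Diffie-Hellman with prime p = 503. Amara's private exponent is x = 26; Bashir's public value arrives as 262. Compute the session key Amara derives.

299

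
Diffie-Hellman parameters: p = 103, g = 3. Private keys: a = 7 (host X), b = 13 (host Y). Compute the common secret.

95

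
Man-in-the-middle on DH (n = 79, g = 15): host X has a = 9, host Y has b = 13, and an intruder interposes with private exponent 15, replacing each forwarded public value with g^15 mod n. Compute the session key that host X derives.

Host X receives an intruder's public value M = 15^15 mod 79 instead of the honest one.
15^1 ≡ 15 (mod 79)
15^2 = (15^1)^2 ≡ 15^2 = 225 ≡ 67 (mod 79)
15^4 = (15^2)^2 ≡ 67^2 = 4489 ≡ 65 (mod 79)
15^8 = (15^4)^2 ≡ 65^2 = 4225 ≡ 38 (mod 79)
15^15 = 15^8 · 15^4 · 15^2 · 15^1 ≡ 38 · 65 · 67 · 15 ≡ 12 (mod 79).
So M = 12. Host X computes K = M^9 mod 79.
12^1 ≡ 12 (mod 79)
12^2 = (12^1)^2 ≡ 12^2 = 144 ≡ 65 (mod 79)
12^4 = (12^2)^2 ≡ 65^2 = 4225 ≡ 38 (mod 79)
12^8 = (12^4)^2 ≡ 38^2 = 1444 ≡ 22 (mod 79)
12^9 = 12^8 · 12^1 ≡ 22 · 12 ≡ 27 (mod 79).

27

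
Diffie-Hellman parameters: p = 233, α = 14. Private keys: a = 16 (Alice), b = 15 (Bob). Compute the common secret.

Bob sends B = α^b mod p = 14^15 mod 233.
14^1 ≡ 14 (mod 233)
14^2 = (14^1)^2 ≡ 14^2 = 196 ≡ 196 (mod 233)
14^4 = (14^2)^2 ≡ 196^2 = 38416 ≡ 204 (mod 233)
14^8 = (14^4)^2 ≡ 204^2 = 41616 ≡ 142 (mod 233)
14^15 = 14^8 · 14^4 · 14^2 · 14^1 ≡ 142 · 204 · 196 · 14 ≡ 9 (mod 233).
So B = 9. Alice then computes K = B^a mod p = 9^16 mod 233.
9^1 ≡ 9 (mod 233)
9^2 = (9^1)^2 ≡ 9^2 = 81 ≡ 81 (mod 233)
9^4 = (9^2)^2 ≡ 81^2 = 6561 ≡ 37 (mod 233)
9^8 = (9^4)^2 ≡ 37^2 = 1369 ≡ 204 (mod 233)
9^16 = (9^8)^2 ≡ 204^2 = 41616 ≡ 142 (mod 233)

142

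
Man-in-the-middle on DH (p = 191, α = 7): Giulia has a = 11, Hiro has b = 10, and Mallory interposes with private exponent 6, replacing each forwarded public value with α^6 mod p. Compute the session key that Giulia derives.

184

Giulia receives Mallory's public value M = 7^6 mod 191 instead of the honest one.
7^1 ≡ 7 (mod 191)
7^2 = (7^1)^2 ≡ 7^2 = 49 ≡ 49 (mod 191)
7^4 = (7^2)^2 ≡ 49^2 = 2401 ≡ 109 (mod 191)
7^6 = 7^4 · 7^2 ≡ 109 · 49 ≡ 184 (mod 191).
So M = 184. Giulia computes K = M^11 mod 191.
184^1 ≡ 184 (mod 191)
184^2 = (184^1)^2 ≡ 184^2 = 33856 ≡ 49 (mod 191)
184^4 = (184^2)^2 ≡ 49^2 = 2401 ≡ 109 (mod 191)
184^8 = (184^4)^2 ≡ 109^2 = 11881 ≡ 39 (mod 191)
184^11 = 184^8 · 184^2 · 184^1 ≡ 39 · 49 · 184 ≡ 184 (mod 191).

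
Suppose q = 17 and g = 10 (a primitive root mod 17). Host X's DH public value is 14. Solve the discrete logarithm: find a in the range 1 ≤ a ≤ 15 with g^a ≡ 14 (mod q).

3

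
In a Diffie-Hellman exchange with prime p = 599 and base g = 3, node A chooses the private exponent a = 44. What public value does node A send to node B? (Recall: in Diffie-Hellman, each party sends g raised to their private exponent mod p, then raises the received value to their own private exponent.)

Public value = 3^44 mod 599.
3^1 ≡ 3 (mod 599)
3^2 = (3^1)^2 ≡ 3^2 = 9 ≡ 9 (mod 599)
3^4 = (3^2)^2 ≡ 9^2 = 81 ≡ 81 (mod 599)
3^8 = (3^4)^2 ≡ 81^2 = 6561 ≡ 571 (mod 599)
3^16 = (3^8)^2 ≡ 571^2 = 326041 ≡ 185 (mod 599)
3^32 = (3^16)^2 ≡ 185^2 = 34225 ≡ 82 (mod 599)
3^44 = 3^32 · 3^8 · 3^4 ≡ 82 · 571 · 81 ≡ 313 (mod 599).

313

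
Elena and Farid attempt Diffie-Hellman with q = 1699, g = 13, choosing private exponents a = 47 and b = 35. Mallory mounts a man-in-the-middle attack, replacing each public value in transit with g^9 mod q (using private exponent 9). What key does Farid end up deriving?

456

Farid receives Mallory's public value M = 13^9 mod 1699 instead of the honest one.
13^1 ≡ 13 (mod 1699)
13^2 = (13^1)^2 ≡ 13^2 = 169 ≡ 169 (mod 1699)
13^4 = (13^2)^2 ≡ 169^2 = 28561 ≡ 1377 (mod 1699)
13^8 = (13^4)^2 ≡ 1377^2 = 1896129 ≡ 45 (mod 1699)
13^9 = 13^8 · 13^1 ≡ 45 · 13 ≡ 585 (mod 1699).
So M = 585. Farid computes K = M^35 mod 1699.
585^1 ≡ 585 (mod 1699)
585^2 = (585^1)^2 ≡ 585^2 = 342225 ≡ 726 (mod 1699)
585^4 = (585^2)^2 ≡ 726^2 = 527076 ≡ 386 (mod 1699)
585^8 = (585^4)^2 ≡ 386^2 = 148996 ≡ 1183 (mod 1699)
585^16 = (585^8)^2 ≡ 1183^2 = 1399489 ≡ 1212 (mod 1699)
585^32 = (585^16)^2 ≡ 1212^2 = 1468944 ≡ 1008 (mod 1699)
585^35 = 585^32 · 585^2 · 585^1 ≡ 1008 · 726 · 585 ≡ 456 (mod 1699).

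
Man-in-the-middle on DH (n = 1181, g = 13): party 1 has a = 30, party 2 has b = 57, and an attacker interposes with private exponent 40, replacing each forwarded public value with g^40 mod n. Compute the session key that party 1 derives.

Party 1 receives an attacker's public value M = 13^40 mod 1181 instead of the honest one.
13^1 ≡ 13 (mod 1181)
13^2 = (13^1)^2 ≡ 13^2 = 169 ≡ 169 (mod 1181)
13^4 = (13^2)^2 ≡ 169^2 = 28561 ≡ 217 (mod 1181)
13^8 = (13^4)^2 ≡ 217^2 = 47089 ≡ 1030 (mod 1181)
13^16 = (13^8)^2 ≡ 1030^2 = 1060900 ≡ 362 (mod 1181)
13^32 = (13^16)^2 ≡ 362^2 = 131044 ≡ 1134 (mod 1181)
13^40 = 13^32 · 13^8 ≡ 1134 · 1030 ≡ 11 (mod 1181).
So M = 11. Party 1 computes K = M^30 mod 1181.
11^1 ≡ 11 (mod 1181)
11^2 = (11^1)^2 ≡ 11^2 = 121 ≡ 121 (mod 1181)
11^4 = (11^2)^2 ≡ 121^2 = 14641 ≡ 469 (mod 1181)
11^8 = (11^4)^2 ≡ 469^2 = 219961 ≡ 295 (mod 1181)
11^16 = (11^8)^2 ≡ 295^2 = 87025 ≡ 812 (mod 1181)
11^30 = 11^16 · 11^8 · 11^4 · 11^2 ≡ 812 · 295 · 469 · 121 ≡ 608 (mod 1181).

608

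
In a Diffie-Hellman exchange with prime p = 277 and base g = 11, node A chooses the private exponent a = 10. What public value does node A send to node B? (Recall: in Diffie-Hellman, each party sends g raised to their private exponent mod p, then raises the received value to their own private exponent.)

Public value = 11^10 (mod 277).
11^1 ≡ 11 (mod 277)
11^2 = (11^1)^2 ≡ 11^2 = 121 ≡ 121 (mod 277)
11^4 = (11^2)^2 ≡ 121^2 = 14641 ≡ 237 (mod 277)
11^8 = (11^4)^2 ≡ 237^2 = 56169 ≡ 215 (mod 277)
11^10 = 11^8 · 11^2 ≡ 215 · 121 ≡ 254 (mod 277).

254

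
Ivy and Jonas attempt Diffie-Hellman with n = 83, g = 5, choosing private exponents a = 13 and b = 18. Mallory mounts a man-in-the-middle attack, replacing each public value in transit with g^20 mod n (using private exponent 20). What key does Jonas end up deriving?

75

Jonas receives Mallory's public value M = 5^20 mod 83 instead of the honest one.
5^1 ≡ 5 (mod 83)
5^2 = (5^1)^2 ≡ 5^2 = 25 ≡ 25 (mod 83)
5^4 = (5^2)^2 ≡ 25^2 = 625 ≡ 44 (mod 83)
5^8 = (5^4)^2 ≡ 44^2 = 1936 ≡ 27 (mod 83)
5^16 = (5^8)^2 ≡ 27^2 = 729 ≡ 65 (mod 83)
5^20 = 5^16 · 5^4 ≡ 65 · 44 ≡ 38 (mod 83).
So M = 38. Jonas computes K = M^18 mod 83.
38^1 ≡ 38 (mod 83)
38^2 = (38^1)^2 ≡ 38^2 = 1444 ≡ 33 (mod 83)
38^4 = (38^2)^2 ≡ 33^2 = 1089 ≡ 10 (mod 83)
38^8 = (38^4)^2 ≡ 10^2 = 100 ≡ 17 (mod 83)
38^16 = (38^8)^2 ≡ 17^2 = 289 ≡ 40 (mod 83)
38^18 = 38^16 · 38^2 ≡ 40 · 33 ≡ 75 (mod 83).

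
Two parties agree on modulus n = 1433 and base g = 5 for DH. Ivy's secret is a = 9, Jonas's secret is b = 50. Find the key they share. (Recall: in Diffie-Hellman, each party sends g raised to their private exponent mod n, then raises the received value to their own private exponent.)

1234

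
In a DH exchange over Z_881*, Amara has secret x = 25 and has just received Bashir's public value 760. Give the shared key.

Shared key K = 760^25 mod 881.
760^1 ≡ 760 (mod 881)
760^2 = (760^1)^2 ≡ 760^2 = 577600 ≡ 545 (mod 881)
760^4 = (760^2)^2 ≡ 545^2 = 297025 ≡ 128 (mod 881)
760^8 = (760^4)^2 ≡ 128^2 = 16384 ≡ 526 (mod 881)
760^16 = (760^8)^2 ≡ 526^2 = 276676 ≡ 42 (mod 881)
760^25 = 760^16 · 760^8 · 760^1 ≡ 42 · 526 · 760 ≡ 703 (mod 881).

703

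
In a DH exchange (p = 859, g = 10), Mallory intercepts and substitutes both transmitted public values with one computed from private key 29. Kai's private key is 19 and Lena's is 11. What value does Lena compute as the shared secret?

Lena receives Mallory's public value M = 10^29 mod 859 instead of the honest one.
10^1 ≡ 10 (mod 859)
10^2 = (10^1)^2 ≡ 10^2 = 100 ≡ 100 (mod 859)
10^4 = (10^2)^2 ≡ 100^2 = 10000 ≡ 551 (mod 859)
10^8 = (10^4)^2 ≡ 551^2 = 303601 ≡ 374 (mod 859)
10^16 = (10^8)^2 ≡ 374^2 = 139876 ≡ 718 (mod 859)
10^29 = 10^16 · 10^8 · 10^4 · 10^1 ≡ 718 · 374 · 551 · 10 ≡ 141 (mod 859).
So M = 141. Lena computes K = M^11 mod 859.
141^1 ≡ 141 (mod 859)
141^2 = (141^1)^2 ≡ 141^2 = 19881 ≡ 124 (mod 859)
141^4 = (141^2)^2 ≡ 124^2 = 15376 ≡ 773 (mod 859)
141^8 = (141^4)^2 ≡ 773^2 = 597529 ≡ 524 (mod 859)
141^11 = 141^8 · 141^2 · 141^1 ≡ 524 · 124 · 141 ≡ 381 (mod 859).

381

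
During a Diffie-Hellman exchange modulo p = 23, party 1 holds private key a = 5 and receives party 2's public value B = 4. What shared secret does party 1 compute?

Shared key K = 4^5 mod 23.
4^1 ≡ 4 (mod 23)
4^2 = (4^1)^2 ≡ 4^2 = 16 ≡ 16 (mod 23)
4^4 = (4^2)^2 ≡ 16^2 = 256 ≡ 3 (mod 23)
4^5 = 4^4 · 4^1 ≡ 3 · 4 ≡ 12 (mod 23).

12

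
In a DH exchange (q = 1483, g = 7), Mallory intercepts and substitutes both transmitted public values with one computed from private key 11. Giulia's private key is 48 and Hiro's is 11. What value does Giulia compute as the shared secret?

1421

Giulia receives Mallory's public value M = 7^11 mod 1483 instead of the honest one.
7^1 ≡ 7 (mod 1483)
7^2 = (7^1)^2 ≡ 7^2 = 49 ≡ 49 (mod 1483)
7^4 = (7^2)^2 ≡ 49^2 = 2401 ≡ 918 (mod 1483)
7^8 = (7^4)^2 ≡ 918^2 = 842724 ≡ 380 (mod 1483)
7^11 = 7^8 · 7^2 · 7^1 ≡ 380 · 49 · 7 ≡ 1319 (mod 1483).
So M = 1319. Giulia computes K = M^48 mod 1483.
1319^1 ≡ 1319 (mod 1483)
1319^2 = (1319^1)^2 ≡ 1319^2 = 1739761 ≡ 202 (mod 1483)
1319^4 = (1319^2)^2 ≡ 202^2 = 40804 ≡ 763 (mod 1483)
1319^8 = (1319^4)^2 ≡ 763^2 = 582169 ≡ 833 (mod 1483)
1319^16 = (1319^8)^2 ≡ 833^2 = 693889 ≡ 1328 (mod 1483)
1319^32 = (1319^16)^2 ≡ 1328^2 = 1763584 ≡ 297 (mod 1483)
1319^48 = 1319^32 · 1319^16 ≡ 297 · 1328 ≡ 1421 (mod 1483).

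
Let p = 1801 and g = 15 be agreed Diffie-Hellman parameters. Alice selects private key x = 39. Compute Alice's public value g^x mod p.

1224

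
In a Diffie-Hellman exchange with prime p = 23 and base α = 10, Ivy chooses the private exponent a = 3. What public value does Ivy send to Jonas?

11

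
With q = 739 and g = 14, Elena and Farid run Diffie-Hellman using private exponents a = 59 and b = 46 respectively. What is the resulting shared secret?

333

Farid sends B = g^b mod q = 14^46 mod 739.
14^1 ≡ 14 (mod 739)
14^2 = (14^1)^2 ≡ 14^2 = 196 ≡ 196 (mod 739)
14^4 = (14^2)^2 ≡ 196^2 = 38416 ≡ 727 (mod 739)
14^8 = (14^4)^2 ≡ 727^2 = 528529 ≡ 144 (mod 739)
14^16 = (14^8)^2 ≡ 144^2 = 20736 ≡ 44 (mod 739)
14^32 = (14^16)^2 ≡ 44^2 = 1936 ≡ 458 (mod 739)
14^46 = 14^32 · 14^8 · 14^4 · 14^2 ≡ 458 · 144 · 727 · 196 ≡ 691 (mod 739).
So B = 691. Elena then computes K = B^a mod q = 691^59 mod 739.
691^1 ≡ 691 (mod 739)
691^2 = (691^1)^2 ≡ 691^2 = 477481 ≡ 87 (mod 739)
691^4 = (691^2)^2 ≡ 87^2 = 7569 ≡ 179 (mod 739)
691^8 = (691^4)^2 ≡ 179^2 = 32041 ≡ 264 (mod 739)
691^16 = (691^8)^2 ≡ 264^2 = 69696 ≡ 230 (mod 739)
691^32 = (691^16)^2 ≡ 230^2 = 52900 ≡ 431 (mod 739)
691^59 = 691^32 · 691^16 · 691^8 · 691^2 · 691^1 ≡ 431 · 230 · 264 · 87 · 691 ≡ 333 (mod 739).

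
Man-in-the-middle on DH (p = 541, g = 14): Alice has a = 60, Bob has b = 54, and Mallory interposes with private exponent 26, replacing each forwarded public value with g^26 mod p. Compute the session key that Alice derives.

225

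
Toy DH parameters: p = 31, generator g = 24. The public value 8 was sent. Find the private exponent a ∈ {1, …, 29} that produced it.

24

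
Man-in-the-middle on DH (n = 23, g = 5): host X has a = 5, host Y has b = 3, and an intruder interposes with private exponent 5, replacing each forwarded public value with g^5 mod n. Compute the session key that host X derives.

Host X receives an intruder's public value M = 5^5 mod 23 instead of the honest one.
5^1 ≡ 5 (mod 23)
5^2 = (5^1)^2 ≡ 5^2 = 25 ≡ 2 (mod 23)
5^4 = (5^2)^2 ≡ 2^2 = 4 ≡ 4 (mod 23)
5^5 = 5^4 · 5^1 ≡ 4 · 5 ≡ 20 (mod 23).
So M = 20. Host X computes K = M^5 mod 23.
20^1 ≡ 20 (mod 23)
20^2 = (20^1)^2 ≡ 20^2 = 400 ≡ 9 (mod 23)
20^4 = (20^2)^2 ≡ 9^2 = 81 ≡ 12 (mod 23)
20^5 = 20^4 · 20^1 ≡ 12 · 20 ≡ 10 (mod 23).

10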